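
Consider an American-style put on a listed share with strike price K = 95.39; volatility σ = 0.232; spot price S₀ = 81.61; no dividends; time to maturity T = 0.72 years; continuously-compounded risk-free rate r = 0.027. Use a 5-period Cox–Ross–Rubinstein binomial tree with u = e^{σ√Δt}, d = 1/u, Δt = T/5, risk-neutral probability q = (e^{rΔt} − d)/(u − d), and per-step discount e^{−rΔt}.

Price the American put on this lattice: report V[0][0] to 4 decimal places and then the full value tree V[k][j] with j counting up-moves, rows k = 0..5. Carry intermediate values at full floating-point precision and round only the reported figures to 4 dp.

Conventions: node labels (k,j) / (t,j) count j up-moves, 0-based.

price = 15.1109
tree:
15.1109
20.6576 9.6841
26.9556 14.4797 4.9658
32.7228 20.6576 8.4171 1.5546
38.0040 26.9556 13.7800 3.1219 0.0000
42.8401 32.7228 20.6576 6.2695 0.0000 0.0000

params: Δt=0.14400 u=1.09203 d=0.91573 q=0.50010 e^(-rΔt)=0.99612
t_5 payoffs: 42.8401 32.7228 20.6576 6.2695 0.0000 0.0000
k=4: node(4,0) S=57.3860 payoff=38.0040 vs cont=37.6338 → 38.0040 [stop]  node(4,1) S=68.4344 payoff=26.9556 vs cont=26.5854 → 26.9556 [stop]  node(4,2) S=81.6100 payoff=13.7800 vs cont=13.4098 → 13.7800 [stop]  node(4,3) S=97.3222 payoff=0.0000 vs cont=3.1219 → 3.1219 [wait]  node(4,4) S=116.0595 payoff=0.0000 vs cont=0.0000 → 0.0000 [wait]
k=3: node(3,0) S=62.6672 payoff=32.7228 vs cont=32.3526 → 32.7228 [stop]  node(3,1) S=74.7324 payoff=20.6576 vs cont=20.2874 → 20.6576 [stop]  node(3,2) S=89.1205 payoff=6.2695 vs cont=8.4171 → 8.4171 [wait]  node(3,3) S=106.2787 payoff=0.0000 vs cont=1.5546 → 1.5546 [wait]
k=2: node(2,0) S=68.4344 payoff=26.9556 vs cont=26.5854 → 26.9556 [stop]  node(2,1) S=81.6100 payoff=13.7800 vs cont=14.4797 → 14.4797 [wait]  node(2,2) S=97.3222 payoff=0.0000 vs cont=4.9658 → 4.9658 [wait]
k=1: node(1,0) S=74.7324 payoff=20.6576 vs cont=20.6360 → 20.6576 [stop]  node(1,1) S=89.1205 payoff=6.2695 vs cont=9.6841 → 9.6841 [wait]
k=0: node(0,0) S=81.6100 payoff=13.7800 vs cont=15.1109 → 15.1109 [wait]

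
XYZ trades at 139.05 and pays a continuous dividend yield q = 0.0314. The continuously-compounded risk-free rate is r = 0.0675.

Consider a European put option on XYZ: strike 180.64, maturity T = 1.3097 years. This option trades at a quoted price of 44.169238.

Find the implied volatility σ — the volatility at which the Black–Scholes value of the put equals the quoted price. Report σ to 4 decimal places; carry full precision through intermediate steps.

sigma = 0.3714

At σ = 0.3714 the Black–Scholes value reproduces the quote:
σ√T = 0.3714·√1.3097 = 0.425038
d₁ = (ln(S/K) + (r−q+σ²/2)T) / (σ√T) = (ln(139.05/180.64) + (0.0675−0.0314+0.3714²/2)·1.3097) / 0.425038 = (-0.261673 + 0.137609) / 0.425038 = -0.291888
d₂ = d₁ − σ√T = -0.291888 − 0.425038 = -0.716926
e^{−rT} = 0.915390
e^{−qT} = 0.959710
N(−d₁) = 0.614814,  N(−d₂) = 0.763290
V = K·e^{−rT}·N(−d₂) − S·e^{−qT}·N(−d₁) = 126.214703 − 82.045465 = 44.169238 (the quoted price), and the Black–Scholes price is strictly increasing in σ, so σ is unique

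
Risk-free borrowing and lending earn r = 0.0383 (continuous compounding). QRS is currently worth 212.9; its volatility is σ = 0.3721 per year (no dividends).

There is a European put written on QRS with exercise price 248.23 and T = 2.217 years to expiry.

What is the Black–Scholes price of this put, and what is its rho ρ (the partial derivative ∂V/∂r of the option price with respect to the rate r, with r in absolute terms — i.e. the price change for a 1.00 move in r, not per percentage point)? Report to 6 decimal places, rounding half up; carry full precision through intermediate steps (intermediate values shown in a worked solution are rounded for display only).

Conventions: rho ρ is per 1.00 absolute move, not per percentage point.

price = 56.032921
ρ = -331.496208

σ√T = 0.3721·√2.217 = 0.554042
d₁ = (ln(S/K) + (r+σ²/2)T) / (σ√T) = (ln(212.9/248.23) + (0.0383+0.3721²/2)·2.217) / 0.554042 = (-0.153533 + 0.238392) / 0.554042 = 0.153164
d₂ = d₁ − σ√T = 0.153164 − 0.554042 = -0.400878
e^{−rT} = 0.918594
N(−d₁) = 0.439135,  N(−d₂) = 0.655745
Put price V = K·e^{−rT}·N(−d₂) − S·N(−d₁) = 149.524677 − 93.491755 = 56.032921
ρ = −K·T·e^{−rT}·N(−d₂) = -331.496208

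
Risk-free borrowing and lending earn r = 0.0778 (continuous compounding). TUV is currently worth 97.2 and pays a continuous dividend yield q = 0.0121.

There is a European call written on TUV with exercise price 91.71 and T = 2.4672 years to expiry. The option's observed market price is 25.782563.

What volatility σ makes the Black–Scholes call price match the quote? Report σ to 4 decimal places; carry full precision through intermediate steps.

sigma = 0.2774

At σ = 0.2774 the Black–Scholes value reproduces the quote:
σ√T = 0.2774·√2.4672 = 0.435721
d₁ = (ln(S/K) + (r−q+σ²/2)T) / (σ√T) = (ln(97.2/91.71) + (0.0778−0.0121+0.2774²/2)·2.4672) / 0.435721 = (0.058139 + 0.257021) / 0.435721 = 0.723308
d₂ = d₁ − σ√T = 0.723308 − 0.435721 = 0.287587
e^{−rT} = 0.825350
e^{−qT} = 0.970588
N(d₁) = 0.765255,  N(d₂) = 0.613169
V = S·e^{−qT}·N(d₁) − K·e^{−rT}·N(d₂) = 72.195027 − 46.412464 = 25.782563 (the quoted price), and the Black–Scholes price is strictly increasing in σ, so σ is unique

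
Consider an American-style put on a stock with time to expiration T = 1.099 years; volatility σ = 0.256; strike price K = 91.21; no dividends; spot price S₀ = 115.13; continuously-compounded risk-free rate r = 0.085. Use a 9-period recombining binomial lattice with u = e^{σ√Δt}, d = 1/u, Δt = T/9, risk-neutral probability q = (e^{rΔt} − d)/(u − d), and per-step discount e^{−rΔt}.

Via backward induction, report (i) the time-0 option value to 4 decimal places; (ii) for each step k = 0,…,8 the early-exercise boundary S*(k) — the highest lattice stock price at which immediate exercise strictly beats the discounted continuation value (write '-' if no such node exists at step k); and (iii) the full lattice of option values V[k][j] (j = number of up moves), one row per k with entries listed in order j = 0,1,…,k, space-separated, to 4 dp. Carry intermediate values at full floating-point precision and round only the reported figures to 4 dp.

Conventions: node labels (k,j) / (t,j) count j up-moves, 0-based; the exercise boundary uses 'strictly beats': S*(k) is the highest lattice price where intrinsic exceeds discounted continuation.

params: Δt=0.12211 u=1.09358 d=0.91443 q=0.53589 e^(-rΔt)=0.98967
t_9 payoffs: 39.7429 29.6595 17.6005 3.1790 0.0000 0.0000 0.0000 0.0000 0.0000 0.0000
t_8: node(8,0) S=56.2835 payoff=34.9265 vs cont=33.9847 → 34.9265 [stop]  node(8,1) S=67.3105 payoff=23.8995 vs cont=22.9577 → 23.8995 [stop]  node(8,2) S=80.4979 payoff=10.7121 vs cont=9.7703 → 10.7121 [stop]  node(8,3) S=96.2690 payoff=0.0000 vs cont=1.4602 → 1.4602 [wait]  node(8,4) S=115.1300 payoff=0.0000 vs cont=0.0000 → 0.0000 [wait]  node(8,5) S=137.6862 payoff=0.0000 vs cont=0.0000 → 0.0000 [wait]  node(8,6) S=164.6616 payoff=0.0000 vs cont=0.0000 → 0.0000 [wait]  node(8,7) S=196.9220 payoff=0.0000 vs cont=0.0000 → 0.0000 [wait]  node(8,8) S=235.5029 payoff=0.0000 vs cont=0.0000 → 0.0000 [wait]  ⇒ S*(8)=80.4979
t_7: node(7,0) S=61.5505 payoff=29.6595 vs cont=28.7177 → 29.6595 [stop]  node(7,1) S=73.6095 payoff=17.6005 vs cont=16.6587 → 17.6005 [stop]  node(7,2) S=88.0310 payoff=3.1790 vs cont=5.6947 → 5.6947 [wait]  node(7,3) S=105.2780 payoff=0.0000 vs cont=0.6707 → 0.6707 [wait]  node(7,4) S=125.9040 payoff=0.0000 vs cont=0.0000 → 0.0000 [wait]  node(7,5) S=150.5710 payoff=0.0000 vs cont=0.0000 → 0.0000 [wait]  node(7,6) S=180.0708 payoff=0.0000 vs cont=0.0000 → 0.0000 [wait]  node(7,7) S=215.3502 payoff=0.0000 vs cont=0.0000 → 0.0000 [wait]  ⇒ S*(7)=73.6095
t_6: node(6,0) S=67.3105 payoff=23.8995 vs cont=22.9577 → 23.8995 [stop]  node(6,1) S=80.4979 payoff=10.7121 vs cont=11.1045 → 11.1045 [wait]  node(6,2) S=96.2690 payoff=0.0000 vs cont=2.9714 → 2.9714 [wait]  node(6,3) S=115.1300 payoff=0.0000 vs cont=0.3081 → 0.3081 [wait]  node(6,4) S=137.6862 payoff=0.0000 vs cont=0.0000 → 0.0000 [wait]  node(6,5) S=164.6616 payoff=0.0000 vs cont=0.0000 → 0.0000 [wait]  node(6,6) S=196.9220 payoff=0.0000 vs cont=0.0000 → 0.0000 [wait]  ⇒ S*(6)=67.3105
t_5: node(5,0) S=73.6095 payoff=17.6005 vs cont=16.8668 → 17.6005 [stop]  node(5,1) S=88.0310 payoff=3.1790 vs cont=6.6764 → 6.6764 [wait]  node(5,2) S=105.2780 payoff=0.0000 vs cont=1.5282 → 1.5282 [wait]  node(5,3) S=125.9040 payoff=0.0000 vs cont=0.1415 → 0.1415 [wait]  node(5,4) S=150.5710 payoff=0.0000 vs cont=0.0000 → 0.0000 [wait]  node(5,5) S=180.0708 payoff=0.0000 vs cont=0.0000 → 0.0000 [wait]  ⇒ S*(5)=73.6095
t_4: node(4,0) S=80.4979 payoff=10.7121 vs cont=11.6251 → 11.6251 [wait]  node(4,1) S=96.2690 payoff=0.0000 vs cont=3.8771 → 3.8771 [wait]  node(4,2) S=115.1300 payoff=0.0000 vs cont=0.7770 → 0.7770 [wait]  node(4,3) S=137.6862 payoff=0.0000 vs cont=0.0650 → 0.0650 [wait]  node(4,4) S=164.6616 payoff=0.0000 vs cont=0.0000 → 0.0000 [wait]  ⇒ S*(4)=-
t_3: node(3,0) S=88.0310 payoff=3.1790 vs cont=7.3959 → 7.3959 [wait]  node(3,1) S=105.2780 payoff=0.0000 vs cont=2.1929 → 2.1929 [wait]  node(3,2) S=125.9040 payoff=0.0000 vs cont=0.3913 → 0.3913 [wait]  node(3,3) S=150.5710 payoff=0.0000 vs cont=0.0299 → 0.0299 [wait]  ⇒ S*(3)=-
t_2: node(2,0) S=96.2690 payoff=0.0000 vs cont=4.5601 → 4.5601 [wait]  node(2,1) S=115.1300 payoff=0.0000 vs cont=1.2148 → 1.2148 [wait]  node(2,2) S=137.6862 payoff=0.0000 vs cont=0.1956 → 0.1956 [wait]  ⇒ S*(2)=-
t_1: node(1,0) S=105.2780 payoff=0.0000 vs cont=2.7388 → 2.7388 [wait]  node(1,1) S=125.9040 payoff=0.0000 vs cont=0.6617 → 0.6617 [wait]  ⇒ S*(1)=-
t_0: node(0,0) S=115.1300 payoff=0.0000 vs cont=1.6089 → 1.6089 [wait]  ⇒ S*(0)=-

price = 1.6089
boundary = - - - - - 73.6095 67.3105 73.6095 80.4979
tree:
1.6089
2.7388 0.6617
4.5601 1.2148 0.1956
7.3959 2.1929 0.3913 0.0299
11.6251 3.8771 0.7770 0.0650 0.0000
17.6005 6.6764 1.5282 0.1415 0.0000 0.0000
23.8995 11.1045 2.9714 0.3081 0.0000 0.0000 0.0000
29.6595 17.6005 5.6947 0.6707 0.0000 0.0000 0.0000 0.0000
34.9265 23.8995 10.7121 1.4602 0.0000 0.0000 0.0000 0.0000 0.0000
39.7429 29.6595 17.6005 3.1790 0.0000 0.0000 0.0000 0.0000 0.0000 0.0000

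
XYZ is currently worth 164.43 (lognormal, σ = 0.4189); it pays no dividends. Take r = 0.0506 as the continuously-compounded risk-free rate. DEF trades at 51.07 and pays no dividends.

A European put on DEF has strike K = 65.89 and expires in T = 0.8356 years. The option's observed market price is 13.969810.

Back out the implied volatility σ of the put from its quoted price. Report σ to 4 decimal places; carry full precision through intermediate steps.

At σ = 0.2955 the Black–Scholes value reproduces the quote:
σ√T = 0.2955·√0.8356 = 0.270120
d₁ = (ln(S/K) + (r+σ²/2)T) / (σ√T) = (ln(51.07/65.89) + (0.0506+0.2955²/2)·0.8356) / 0.270120 = (-0.254789 + 0.078764) / 0.270120 = -0.651657
d₂ = d₁ − σ√T = -0.651657 − 0.270120 = -0.921777
e^{−rT} = 0.958600
N(−d₁) = 0.742689,  N(−d₂) = 0.821678
V = K·e^{−rT}·N(−d₂) − S·N(−d₁) = 51.898932 − 37.929122 = 13.969810 (the quoted price), and the Black–Scholes price is strictly increasing in σ, so σ is unique

sigma = 0.2955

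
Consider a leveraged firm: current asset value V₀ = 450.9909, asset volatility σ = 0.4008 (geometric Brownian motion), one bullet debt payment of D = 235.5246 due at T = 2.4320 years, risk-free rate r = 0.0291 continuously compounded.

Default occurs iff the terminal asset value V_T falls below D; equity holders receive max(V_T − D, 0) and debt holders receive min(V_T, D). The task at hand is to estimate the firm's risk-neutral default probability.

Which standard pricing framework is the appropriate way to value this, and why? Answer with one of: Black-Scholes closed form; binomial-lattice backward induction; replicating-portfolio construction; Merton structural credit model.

framework: Merton structural credit model

Key observation: the data describe a firm's assets (V₀ = 450.9909, GBM) and a single zero-coupon debt of face 235.5246, so credit quantities follow from equity-as-call in the structural model.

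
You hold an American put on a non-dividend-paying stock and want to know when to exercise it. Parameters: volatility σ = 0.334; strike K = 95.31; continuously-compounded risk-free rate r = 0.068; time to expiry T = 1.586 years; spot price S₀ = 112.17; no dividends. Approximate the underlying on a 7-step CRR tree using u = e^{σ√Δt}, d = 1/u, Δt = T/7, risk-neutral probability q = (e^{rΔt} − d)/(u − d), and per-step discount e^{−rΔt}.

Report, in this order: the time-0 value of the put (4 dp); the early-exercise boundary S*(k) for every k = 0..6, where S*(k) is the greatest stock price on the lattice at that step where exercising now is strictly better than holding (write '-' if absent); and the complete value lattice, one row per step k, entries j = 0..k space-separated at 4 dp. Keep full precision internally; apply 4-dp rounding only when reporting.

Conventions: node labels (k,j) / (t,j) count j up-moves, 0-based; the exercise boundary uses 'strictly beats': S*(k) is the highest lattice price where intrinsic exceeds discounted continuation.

Δt=0.22657, u=1.17232, d=0.85301, q=0.50896, disc=e^(-rΔt)=0.98471
k=7 terminal: V=max(K-S,0) → 58.4496 44.6517 25.6889 0.0000 0.0000 0.0000 0.0000 0.0000
k=6: j=0 S=43.2121 intr=52.0979 cont=50.6407 V=52.0979[EX]; j=1 S=59.3876 intr=35.9224 cont=34.4652 V=35.9224[EX]; j=2 S=81.6181 intr=13.6919 cont=12.4213 V=13.6919[EX]; j=3 S=112.1700 intr=0.0000 cont=0.0000 V=0.0000[hold]; j=4 S=154.1584 intr=0.0000 cont=0.0000 V=0.0000[hold]; j=5 S=211.8641 intr=0.0000 cont=0.0000 V=0.0000[hold]; j=6 S=291.1708 intr=0.0000 cont=0.0000 V=0.0000[hold]  S*(6)=81.6181
k=5: j=0 S=50.6583 intr=44.6517 cont=43.1945 V=44.6517[EX]; j=1 S=69.6211 intr=25.6889 cont=24.2317 V=25.6889[EX]; j=2 S=95.6823 intr=0.0000 cont=6.6205 V=6.6205[hold]; j=3 S=131.4988 intr=0.0000 cont=0.0000 V=0.0000[hold]; j=4 S=180.7225 intr=0.0000 cont=0.0000 V=0.0000[hold]; j=5 S=248.3720 intr=0.0000 cont=0.0000 V=0.0000[hold]  S*(5)=69.6211
k=4: j=0 S=59.3876 intr=35.9224 cont=34.4652 V=35.9224[EX]; j=1 S=81.6181 intr=13.6919 cont=15.7394 V=15.7394[hold]; j=2 S=112.1700 intr=0.0000 cont=3.2012 V=3.2012[hold]; j=3 S=154.1584 intr=0.0000 cont=0.0000 V=0.0000[hold]; j=4 S=211.8641 intr=0.0000 cont=0.0000 V=0.0000[hold]  S*(4)=59.3876
k=3: j=0 S=69.6211 intr=25.6889 cont=25.2578 V=25.6889[EX]; j=1 S=95.6823 intr=0.0000 cont=9.2148 V=9.2148[hold]; j=2 S=131.4988 intr=0.0000 cont=1.5479 V=1.5479[hold]; j=3 S=180.7225 intr=0.0000 cont=0.0000 V=0.0000[hold]  S*(3)=69.6211
k=2: j=0 S=81.6181 intr=13.6919 cont=17.0396 V=17.0396[hold]; j=1 S=112.1700 intr=0.0000 cont=5.2314 V=5.2314[hold]; j=2 S=154.1584 intr=0.0000 cont=0.7484 V=0.7484[hold]  S*(2)=-
k=1: j=0 S=95.6823 intr=0.0000 cont=10.8611 V=10.8611[hold]; j=1 S=131.4988 intr=0.0000 cont=2.9047 V=2.9047[hold]  S*(1)=-
k=0: j=0 S=112.1700 intr=0.0000 cont=6.7074 V=6.7074[hold]  S*(0)=-

price = 6.7074
boundary = - - - 69.6211 59.3876 69.6211 81.6181
tree:
6.7074
10.8611 2.9047
17.0396 5.2314 0.7484
25.6889 9.2148 1.5479 0.0000
35.9224 15.7394 3.2012 0.0000 0.0000
44.6517 25.6889 6.6205 0.0000 0.0000 0.0000
52.0979 35.9224 13.6919 0.0000 0.0000 0.0000 0.0000
58.4496 44.6517 25.6889 0.0000 0.0000 0.0000 0.0000 0.0000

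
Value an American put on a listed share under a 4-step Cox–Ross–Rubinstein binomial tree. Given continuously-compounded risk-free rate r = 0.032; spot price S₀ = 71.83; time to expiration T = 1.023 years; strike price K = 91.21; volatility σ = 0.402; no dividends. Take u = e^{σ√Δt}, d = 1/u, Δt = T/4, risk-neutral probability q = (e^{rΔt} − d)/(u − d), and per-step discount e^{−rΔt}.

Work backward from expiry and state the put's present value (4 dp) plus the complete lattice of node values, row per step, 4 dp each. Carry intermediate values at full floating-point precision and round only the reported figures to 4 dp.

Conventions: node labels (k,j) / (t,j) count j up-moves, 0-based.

Δt=0.25575  u=1.22544  d=0.81603  q=0.46942  discount=0.99185
step 4 (expiry): payoffs max(K−S,0) = 59.3577 43.3775 19.3800 0.0000 0.0000
k=3: (k=3,j=0): S=39.0330, K−S=52.1770, hold=51.4336 ⇒ V=52.1770 exercise | (k=3,j=1): S=58.6158, K−S=32.5942, hold=31.8508 ⇒ V=32.5942 exercise | (k=3,j=2): S=88.0232, K−S=3.1868, hold=10.1988 ⇒ V=10.1988 continue | (k=3,j=3): S=132.1843, K−S=0.0000, hold=0.0000 ⇒ V=0.0000 continue
k=2: (k=2,j=0): S=47.8325, K−S=43.3775, hold=42.6341 ⇒ V=43.3775 exercise | (k=2,j=1): S=71.8300, K−S=19.3800, hold=21.9013 ⇒ V=21.9013 continue | (k=2,j=2): S=107.8670, K−S=0.0000, hold=5.3672 ⇒ V=5.3672 continue
k=1: (k=1,j=0): S=58.6158, K−S=32.5942, hold=33.0247 ⇒ V=33.0247 continue | (k=1,j=1): S=88.0232, K−S=3.1868, hold=14.0246 ⇒ V=14.0246 continue
k=0: (k=0,j=0): S=71.8300, K−S=19.3800, hold=23.9092 ⇒ V=23.9092 continue

price = 23.9092
tree:
23.9092
33.0247 14.0246
43.3775 21.9013 5.3672
52.1770 32.5942 10.1988 0.0000
59.3577 43.3775 19.3800 0.0000 0.0000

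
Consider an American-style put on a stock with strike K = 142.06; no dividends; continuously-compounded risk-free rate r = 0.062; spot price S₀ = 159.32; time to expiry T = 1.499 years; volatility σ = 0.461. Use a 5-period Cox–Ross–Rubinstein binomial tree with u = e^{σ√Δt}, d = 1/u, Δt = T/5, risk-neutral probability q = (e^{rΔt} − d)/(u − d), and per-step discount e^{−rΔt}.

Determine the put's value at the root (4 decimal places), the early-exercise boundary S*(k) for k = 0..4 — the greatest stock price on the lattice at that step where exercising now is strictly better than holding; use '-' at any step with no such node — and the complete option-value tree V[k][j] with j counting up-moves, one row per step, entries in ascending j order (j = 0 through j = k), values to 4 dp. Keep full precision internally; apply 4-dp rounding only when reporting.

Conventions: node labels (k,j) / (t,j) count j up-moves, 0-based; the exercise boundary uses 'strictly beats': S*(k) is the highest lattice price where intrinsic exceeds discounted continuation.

params: Δt=0.29980 u=1.28713 d=0.77692 q=0.47400 e^(-rΔt)=0.98158
t_5 payoffs: 96.9621 67.3460 18.2809 0.0000 0.0000 0.0000
t_4: node(4,0) S=58.0469 payoff=84.0131 vs cont=81.3969 → 84.0131 [stop]  node(4,1) S=96.1667 payoff=45.8933 vs cont=43.2772 → 45.8933 [stop]  node(4,2) S=159.3200 payoff=0.0000 vs cont=9.4386 → 9.4386 [wait]  node(4,3) S=263.9465 payoff=0.0000 vs cont=0.0000 → 0.0000 [wait]  node(4,4) S=437.2821 payoff=0.0000 vs cont=0.0000 → 0.0000 [wait]  ⇒ S*(4)=96.1667
t_3: node(3,0) S=74.7140 payoff=67.3460 vs cont=64.7299 → 67.3460 [stop]  node(3,1) S=123.7791 payoff=18.2809 vs cont=28.0868 → 28.0868 [wait]  node(3,2) S=205.0658 payoff=0.0000 vs cont=4.8733 → 4.8733 [wait]  node(3,3) S=339.7338 payoff=0.0000 vs cont=0.0000 → 0.0000 [wait]  ⇒ S*(3)=74.7140
t_2: node(2,0) S=96.1667 payoff=45.8933 vs cont=47.8396 → 47.8396 [wait]  node(2,1) S=159.3200 payoff=0.0000 vs cont=16.7690 → 16.7690 [wait]  node(2,2) S=263.9465 payoff=0.0000 vs cont=2.5161 → 2.5161 [wait]  ⇒ S*(2)=-
t_1: node(1,0) S=123.7791 payoff=18.2809 vs cont=32.5023 → 32.5023 [wait]  node(1,1) S=205.0658 payoff=0.0000 vs cont=9.8287 → 9.8287 [wait]  ⇒ S*(1)=-
t_0: node(0,0) S=159.3200 payoff=0.0000 vs cont=21.3544 → 21.3544 [wait]  ⇒ S*(0)=-

price = 21.3544
boundary = - - - 74.7140 96.1667
tree:
21.3544
32.5023 9.8287
47.8396 16.7690 2.5161
67.3460 28.0868 4.8733 0.0000
84.0131 45.8933 9.4386 0.0000 0.0000
96.9621 67.3460 18.2809 0.0000 0.0000 0.0000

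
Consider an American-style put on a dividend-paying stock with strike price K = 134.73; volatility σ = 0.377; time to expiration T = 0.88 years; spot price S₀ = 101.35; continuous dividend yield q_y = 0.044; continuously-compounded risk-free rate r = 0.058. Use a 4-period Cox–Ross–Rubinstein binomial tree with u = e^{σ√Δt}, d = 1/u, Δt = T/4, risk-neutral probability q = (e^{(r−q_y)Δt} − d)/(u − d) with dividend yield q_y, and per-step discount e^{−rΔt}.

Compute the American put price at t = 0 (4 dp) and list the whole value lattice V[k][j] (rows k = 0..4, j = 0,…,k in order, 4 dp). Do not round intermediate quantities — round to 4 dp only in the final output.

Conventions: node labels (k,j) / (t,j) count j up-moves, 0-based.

Δt=0.22000  u=1.19343  d=0.83792  q=0.46458  discount=0.98732
step 4 (expiry): payoffs max(K−S,0) = 84.7679 63.5706 33.3800 0.0000 0.0000
k=3: (k=3,j=0): S=59.6261, K−S=75.1039, hold=73.9700 ⇒ V=75.1039 exercise | (k=3,j=1): S=84.9235, K−S=49.8065, hold=48.9163 ⇒ V=49.8065 exercise | (k=3,j=2): S=120.9538, K−S=13.7762, hold=17.6456 ⇒ V=17.6456 continue | (k=3,j=3): S=172.2705, K−S=0.0000, hold=0.0000 ⇒ V=0.0000 continue
k=2: (k=2,j=0): S=71.1594, K−S=63.5706, hold=62.5479 ⇒ V=63.5706 exercise | (k=2,j=1): S=101.3500, K−S=33.3800, hold=34.4229 ⇒ V=34.4229 continue | (k=2,j=2): S=144.3495, K−S=0.0000, hold=9.3279 ⇒ V=9.3279 continue
k=1: (k=1,j=0): S=84.9235, K−S=49.8065, hold=49.3947 ⇒ V=49.8065 exercise | (k=1,j=1): S=120.9538, K−S=13.7762, hold=22.4756 ⇒ V=22.4756 continue
k=0: (k=0,j=0): S=101.3500, K−S=33.3800, hold=36.6384 ⇒ V=36.6384 continue

price = 36.6384
tree:
36.6384
49.8065 22.4756
63.5706 34.4229 9.3279
75.1039 49.8065 17.6456 0.0000
84.7679 63.5706 33.3800 0.0000 0.0000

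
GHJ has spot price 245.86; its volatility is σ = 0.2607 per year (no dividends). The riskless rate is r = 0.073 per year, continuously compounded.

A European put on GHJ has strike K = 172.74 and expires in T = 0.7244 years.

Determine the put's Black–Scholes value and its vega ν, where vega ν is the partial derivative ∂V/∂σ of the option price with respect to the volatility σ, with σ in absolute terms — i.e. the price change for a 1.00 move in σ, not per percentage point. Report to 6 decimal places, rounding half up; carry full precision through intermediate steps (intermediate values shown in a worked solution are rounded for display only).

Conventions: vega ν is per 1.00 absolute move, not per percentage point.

price = 0.587836
ν = 12.713957

σ√T = 0.2607·√0.7244 = 0.221886
d₁ = (ln(S/K) + (r+σ²/2)T) / (σ√T) = (ln(245.86/172.74) + (0.073+0.2607²/2)·0.7244) / 0.221886 = (0.352975 + 0.077498) / 0.221886 = 1.940061
d₂ = d₁ − σ√T = 1.940061 − 0.221886 = 1.718174
e^{−rT} = 0.948493
N(−d₁) = 0.026186,  N(−d₂) = 0.042882
Put price V = K·e^{−rT}·N(−d₂) − S·N(−d₁) = 7.025966 − 6.438130 = 0.587836
φ(d₁) = (1/√(2π))·e^{−d₁²/2} = 0.060758
ν = S·φ(d₁)·√T = 12.713957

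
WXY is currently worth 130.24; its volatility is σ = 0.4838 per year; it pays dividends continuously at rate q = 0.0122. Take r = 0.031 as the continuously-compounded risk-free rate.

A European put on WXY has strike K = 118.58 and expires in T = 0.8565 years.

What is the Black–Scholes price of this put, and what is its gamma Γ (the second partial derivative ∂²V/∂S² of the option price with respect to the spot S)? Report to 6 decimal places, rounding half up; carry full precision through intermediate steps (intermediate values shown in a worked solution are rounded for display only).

σ√T = 0.4838·√0.8565 = 0.447744
d₁ = (ln(S/K) + (r−q+σ²/2)T) / (σ√T) = (ln(130.24/118.58) + (0.031−0.0122+0.4838²/2)·0.8565) / 0.447744 = (0.093791 + 0.116339) / 0.447744 = 0.469310
d₂ = d₁ − σ√T = 0.469310 − 0.447744 = 0.021566
e^{−rT} = 0.973798
e^{−qT} = 0.989605
N(−d₁) = 0.319424,  N(−d₂) = 0.491397
Put price V = K·e^{−rT}·N(−d₂) − S·e^{−qT}·N(−d₁) = 56.743074 − 41.169353 = 15.573721
φ(d₁) = (1/√(2π))·e^{−d₁²/2} = 0.357341
Γ = e^{−qT}·φ(d₁) / (S·σ·√T) = 0.006064

price = 15.573721
Γ = 0.006064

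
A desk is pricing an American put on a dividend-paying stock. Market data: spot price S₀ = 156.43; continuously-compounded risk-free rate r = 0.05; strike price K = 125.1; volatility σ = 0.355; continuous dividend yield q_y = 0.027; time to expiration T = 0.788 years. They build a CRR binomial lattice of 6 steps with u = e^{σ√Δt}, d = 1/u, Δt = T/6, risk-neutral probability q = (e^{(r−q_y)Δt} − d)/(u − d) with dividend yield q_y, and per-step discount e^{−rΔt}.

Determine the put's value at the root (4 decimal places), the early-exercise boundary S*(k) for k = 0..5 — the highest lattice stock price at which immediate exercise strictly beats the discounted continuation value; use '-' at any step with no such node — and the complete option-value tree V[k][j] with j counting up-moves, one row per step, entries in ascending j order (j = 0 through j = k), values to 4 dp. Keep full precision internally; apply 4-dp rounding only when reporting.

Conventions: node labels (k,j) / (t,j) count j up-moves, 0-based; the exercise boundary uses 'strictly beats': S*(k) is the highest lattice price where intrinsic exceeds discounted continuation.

params: Δt=0.13133 u=1.13729 d=0.87928 q=0.47961 e^(-rΔt)=0.99345
t_6 payoffs: 52.8091 31.5963 4.1587 0.0000 0.0000 0.0000 0.0000
t_5: node(5,0) S=82.2160 payoff=42.8840 vs cont=42.3562 → 42.8840 [stop]  node(5,1) S=106.3412 payoff=18.7588 vs cont=18.3164 → 18.7588 [stop]  node(5,2) S=137.5458 payoff=0.0000 vs cont=2.1500 → 2.1500 [wait]  node(5,3) S=177.9069 payoff=0.0000 vs cont=0.0000 → 0.0000 [wait]  node(5,4) S=230.1115 payoff=0.0000 vs cont=0.0000 → 0.0000 [wait]  node(5,5) S=297.6349 payoff=0.0000 vs cont=0.0000 → 0.0000 [wait]  ⇒ S*(5)=106.3412
t_4: node(4,0) S=93.5037 payoff=31.5963 vs cont=31.1084 → 31.5963 [stop]  node(4,1) S=120.9413 payoff=4.1587 vs cont=10.7225 → 10.7225 [wait]  node(4,2) S=156.4300 payoff=0.0000 vs cont=1.1115 → 1.1115 [wait]  node(4,3) S=202.3325 payoff=0.0000 vs cont=0.0000 → 0.0000 [wait]  node(4,4) S=261.7044 payoff=0.0000 vs cont=0.0000 → 0.0000 [wait]  ⇒ S*(4)=93.5037
t_3: node(3,0) S=106.3412 payoff=18.7588 vs cont=21.4438 → 21.4438 [wait]  node(3,1) S=137.5458 payoff=0.0000 vs cont=6.0730 → 6.0730 [wait]  node(3,2) S=177.9069 payoff=0.0000 vs cont=0.5746 → 0.5746 [wait]  node(3,3) S=230.1115 payoff=0.0000 vs cont=0.0000 → 0.0000 [wait]  ⇒ S*(3)=-
t_2: node(2,0) S=120.9413 payoff=4.1587 vs cont=13.9797 → 13.9797 [wait]  node(2,1) S=156.4300 payoff=0.0000 vs cont=3.4135 → 3.4135 [wait]  node(2,2) S=202.3325 payoff=0.0000 vs cont=0.2971 → 0.2971 [wait]  ⇒ S*(2)=-
t_1: node(1,0) S=137.5458 payoff=0.0000 vs cont=8.8538 → 8.8538 [wait]  node(1,1) S=177.9069 payoff=0.0000 vs cont=1.9063 → 1.9063 [wait]  ⇒ S*(1)=-
t_0: node(0,0) S=156.4300 payoff=0.0000 vs cont=5.4856 → 5.4856 [wait]  ⇒ S*(0)=-

price = 5.4856
boundary = - - - - 93.5037 106.3412
tree:
5.4856
8.8538 1.9063
13.9797 3.4135 0.2971
21.4438 6.0730 0.5746 0.0000
31.5963 10.7225 1.1115 0.0000 0.0000
42.8840 18.7588 2.1500 0.0000 0.0000 0.0000
52.8091 31.5963 4.1587 0.0000 0.0000 0.0000 0.0000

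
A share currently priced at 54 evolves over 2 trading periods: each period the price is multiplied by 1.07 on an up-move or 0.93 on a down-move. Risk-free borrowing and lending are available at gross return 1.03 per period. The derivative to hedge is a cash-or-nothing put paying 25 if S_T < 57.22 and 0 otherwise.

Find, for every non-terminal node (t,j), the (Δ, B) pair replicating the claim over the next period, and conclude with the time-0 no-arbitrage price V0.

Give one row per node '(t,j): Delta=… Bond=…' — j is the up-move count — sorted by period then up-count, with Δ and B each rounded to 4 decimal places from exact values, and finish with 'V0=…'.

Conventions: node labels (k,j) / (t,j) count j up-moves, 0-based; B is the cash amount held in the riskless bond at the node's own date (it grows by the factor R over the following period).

(0,0): Delta=-2.2933 Bond=135.3779
(1,0): Delta=0.0000 Bond=24.2718
(1,1): Delta=-3.0905 Bond=185.5062
V0=11.5420

Since d<R<u, set p* = (R−d)/(u−d) = 0.7143; price each node as the discounted p*-expectation of its children.
Terminal payoffs: V(2,0)=25.0000, V(2,1)=25.0000, V(2,2)=0.0000
Node (1,0) S=50.2200: V=(p*·25.0000+(1−p*)·25.0000)/1.03=24.2718; Δ=(25.0000−25.0000)/(53.7354−46.7046)=0.0000; B=V−Δ·S=24.2718
Node (1,1) S=57.7800: V=(p*·0.0000+(1−p*)·25.0000)/1.03=6.9348; Δ=(0.0000−25.0000)/(61.8246−53.7354)=-3.0905; B=V−Δ·S=185.5062
Node (0,0) S=54.0000: V=(p*·6.9348+(1−p*)·24.2718)/1.03=11.5420; Δ=(6.9348−24.2718)/(57.7800−50.2200)=-2.2933; B=V−Δ·S=135.3779
Check: Δ(0,0)·S0 + B(0,0) = 11.5420 = V0.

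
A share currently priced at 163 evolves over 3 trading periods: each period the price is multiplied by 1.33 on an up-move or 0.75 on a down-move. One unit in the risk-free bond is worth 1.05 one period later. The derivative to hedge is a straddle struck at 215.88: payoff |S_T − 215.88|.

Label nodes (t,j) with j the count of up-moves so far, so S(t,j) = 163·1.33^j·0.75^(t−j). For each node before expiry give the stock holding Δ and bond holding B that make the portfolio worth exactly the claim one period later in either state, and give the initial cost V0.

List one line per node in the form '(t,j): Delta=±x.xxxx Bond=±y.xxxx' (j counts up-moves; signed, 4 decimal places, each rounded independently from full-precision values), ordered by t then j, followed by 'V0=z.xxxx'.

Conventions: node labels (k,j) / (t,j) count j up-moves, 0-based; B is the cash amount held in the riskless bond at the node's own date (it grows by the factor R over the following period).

No-arbitrage ⇒ martingale measure with p* = (R−d)/(u−d) = 0.5172.
At maturity the claim pays: V(3,0)=147.1144, V(3,1)=93.9356, V(3,2)=0.3680, V(3,3)=167.5998
(2,0): S=91.6875. Δ = (V_up−V_dn)/(S_up−S_dn) = (93.9356−147.1144)/(121.9444−68.7656) = -1.0000. V = [p*·93.9356 + (1−p*)·147.1144]/1.05 = 113.9125. B = V − Δ·S = 205.6000.
(2,1): S=162.5925. Δ = (V_up−V_dn)/(S_up−S_dn) = (0.3680−93.9356)/(216.2480−121.9444) = -0.9922. V = [p*·0.3680 + (1−p*)·93.9356]/1.05 = 43.3701. B = V − Δ·S = 204.6935.
(2,2): S=288.3307. Δ = (V_up−V_dn)/(S_up−S_dn) = (167.5998−0.3680)/(383.4798−216.2480) = 1.0000. V = [p*·167.5998 + (1−p*)·0.3680]/1.05 = 82.7307. B = V − Δ·S = -205.6000.
(1,0): S=122.2500. Δ = (V_up−V_dn)/(S_up−S_dn) = (43.3701−113.9125)/(162.5925−91.6875) = -0.9949. V = [p*·43.3701 + (1−p*)·113.9125]/1.05 = 73.7381. B = V − Δ·S = 195.3630.
(1,1): S=216.7900. Δ = (V_up−V_dn)/(S_up−S_dn) = (82.7307−43.3701)/(288.3307−162.5925) = 0.3130. V = [p*·82.7307 + (1−p*)·43.3701]/1.05 = 60.6943. B = V − Δ·S = -7.1688.
(0,0): S=163.0000. Δ = (V_up−V_dn)/(S_up−S_dn) = (60.6943−73.7381)/(216.7900−122.2500) = -0.1380. V = [p*·60.6943 + (1−p*)·73.7381]/1.05 = 63.8013. B = V − Δ·S = 86.2906.
Sanity check at the root: Δ(0,0)·S0 + B(0,0) reproduces V0 = 63.8013.

(0,0): Delta=-0.1380 Bond=86.2906
(1,0): Delta=-0.9949 Bond=195.3630
(1,1): Delta=0.3130 Bond=-7.1688
(2,0): Delta=-1.0000 Bond=205.6000
(2,1): Delta=-0.9922 Bond=204.6935
(2,2): Delta=1.0000 Bond=-205.6000
V0=63.8013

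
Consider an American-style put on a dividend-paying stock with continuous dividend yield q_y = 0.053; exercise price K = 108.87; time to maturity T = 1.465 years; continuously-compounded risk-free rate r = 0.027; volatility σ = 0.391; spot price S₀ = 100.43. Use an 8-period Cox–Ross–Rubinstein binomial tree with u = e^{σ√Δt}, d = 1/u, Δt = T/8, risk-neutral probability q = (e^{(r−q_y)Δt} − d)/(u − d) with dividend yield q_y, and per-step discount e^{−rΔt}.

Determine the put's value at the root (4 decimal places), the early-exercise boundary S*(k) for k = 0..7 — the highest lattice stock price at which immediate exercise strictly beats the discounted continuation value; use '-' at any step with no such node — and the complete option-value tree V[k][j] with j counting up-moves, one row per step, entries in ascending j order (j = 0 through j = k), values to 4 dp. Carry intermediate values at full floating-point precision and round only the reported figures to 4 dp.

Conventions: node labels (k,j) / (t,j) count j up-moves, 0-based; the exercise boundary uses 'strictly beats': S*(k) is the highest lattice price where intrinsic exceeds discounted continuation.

price = 25.1528
boundary = - - - - - 43.5041 51.4277 43.5041
tree:
25.1528
32.3076 16.4789
40.3759 22.5703 9.0393
48.9584 30.0852 13.4169 3.6614
57.4849 38.8335 19.4720 5.9883 0.7900
65.3659 48.2630 27.4654 9.6852 1.4282 0.0000
72.0686 57.4423 37.3132 15.4470 2.5821 0.0000 0.0000
77.7387 65.3659 48.1258 24.1971 4.6683 0.0000 0.0000 0.0000
82.5352 72.0686 57.4423 37.0029 8.4400 0.0000 0.0000 0.0000 0.0000

params: Δt=0.18313 u=1.18213 d=0.84593 q=0.44414 e^(-rΔt)=0.99507
t_8 payoffs: 82.5352 72.0686 57.4423 37.0029 8.4400 0.0000 0.0000 0.0000 0.0000
t_7: node(7,0) S=31.1313 payoff=77.7387 vs cont=77.5024 → 77.7387 [stop]  node(7,1) S=43.5041 payoff=65.3659 vs cont=65.2491 → 65.3659 [stop]  node(7,2) S=60.7944 payoff=48.0756 vs cont=48.1258 → 48.1258 [wait]  node(7,3) S=84.9565 payoff=23.9135 vs cont=24.1971 → 24.1971 [wait]  node(7,4) S=118.7217 payoff=0.0000 vs cont=4.6683 → 4.6683 [wait]  node(7,5) S=165.9065 payoff=0.0000 vs cont=0.0000 → 0.0000 [wait]  node(7,6) S=231.8443 payoff=0.0000 vs cont=0.0000 → 0.0000 [wait]  node(7,7) S=323.9886 payoff=0.0000 vs cont=0.0000 → 0.0000 [wait]  ⇒ S*(7)=43.5041
t_6: node(6,0) S=36.8014 payoff=72.0686 vs cont=71.8871 → 72.0686 [stop]  node(6,1) S=51.4277 payoff=57.4423 vs cont=57.4243 → 57.4423 [stop]  node(6,2) S=71.8671 payoff=37.0029 vs cont=37.3132 → 37.3132 [wait]  node(6,3) S=100.4300 payoff=8.4400 vs cont=15.4470 → 15.4470 [wait]  node(6,4) S=140.3449 payoff=0.0000 vs cont=2.5821 → 2.5821 [wait]  node(6,5) S=196.1236 payoff=0.0000 vs cont=0.0000 → 0.0000 [wait]  node(6,6) S=274.0710 payoff=0.0000 vs cont=0.0000 → 0.0000 [wait]  ⇒ S*(6)=51.4277
t_5: node(5,0) S=43.5041 payoff=65.3659 vs cont=65.2491 → 65.3659 [stop]  node(5,1) S=60.7944 payoff=48.0756 vs cont=48.2630 → 48.2630 [wait]  node(5,2) S=84.9565 payoff=23.9135 vs cont=27.4654 → 27.4654 [wait]  node(5,3) S=118.7217 payoff=0.0000 vs cont=9.6852 → 9.6852 [wait]  node(5,4) S=165.9065 payoff=0.0000 vs cont=1.4282 → 1.4282 [wait]  node(5,5) S=231.8443 payoff=0.0000 vs cont=0.0000 → 0.0000 [wait]  ⇒ S*(5)=43.5041
t_4: node(4,0) S=51.4277 payoff=57.4423 vs cont=57.4849 → 57.4849 [wait]  node(4,1) S=71.8671 payoff=37.0029 vs cont=38.8335 → 38.8335 [wait]  node(4,2) S=100.4300 payoff=8.4400 vs cont=19.4720 → 19.4720 [wait]  node(4,3) S=140.3449 payoff=0.0000 vs cont=5.9883 → 5.9883 [wait]  node(4,4) S=196.1236 payoff=0.0000 vs cont=0.7900 → 0.7900 [wait]  ⇒ S*(4)=-
t_3: node(3,0) S=60.7944 payoff=48.0756 vs cont=48.9584 → 48.9584 [wait]  node(3,1) S=84.9565 payoff=23.9135 vs cont=30.0852 → 30.0852 [wait]  node(3,2) S=118.7217 payoff=0.0000 vs cont=13.4169 → 13.4169 [wait]  node(3,3) S=165.9065 payoff=0.0000 vs cont=3.6614 → 3.6614 [wait]  ⇒ S*(3)=-
t_2: node(2,0) S=71.8671 payoff=37.0029 vs cont=40.3759 → 40.3759 [wait]  node(2,1) S=100.4300 payoff=8.4400 vs cont=22.5703 → 22.5703 [wait]  node(2,2) S=140.3449 payoff=0.0000 vs cont=9.0393 → 9.0393 [wait]  ⇒ S*(2)=-
t_1: node(1,0) S=84.9565 payoff=23.9135 vs cont=32.3076 → 32.3076 [wait]  node(1,1) S=118.7217 payoff=0.0000 vs cont=16.4789 → 16.4789 [wait]  ⇒ S*(1)=-
t_0: node(0,0) S=100.4300 payoff=8.4400 vs cont=25.1528 → 25.1528 [wait]  ⇒ S*(0)=-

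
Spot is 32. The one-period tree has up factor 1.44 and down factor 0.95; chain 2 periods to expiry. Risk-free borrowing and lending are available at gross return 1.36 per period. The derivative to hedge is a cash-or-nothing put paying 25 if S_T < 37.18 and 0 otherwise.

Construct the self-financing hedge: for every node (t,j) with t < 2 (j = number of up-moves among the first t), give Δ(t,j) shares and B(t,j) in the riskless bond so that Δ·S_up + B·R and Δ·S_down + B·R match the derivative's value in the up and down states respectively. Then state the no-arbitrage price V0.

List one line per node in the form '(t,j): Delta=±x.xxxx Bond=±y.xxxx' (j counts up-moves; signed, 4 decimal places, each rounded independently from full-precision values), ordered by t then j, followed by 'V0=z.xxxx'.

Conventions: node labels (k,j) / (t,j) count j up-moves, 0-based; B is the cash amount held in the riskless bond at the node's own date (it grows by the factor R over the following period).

(0,0): Delta=-0.1914 Bond=6.4852
(1,0): Delta=-1.6783 Bond=54.0216
(1,1): Delta=0.0000 Bond=0.0000
V0=0.3603

Under the risk-neutral measure, an up-move has probability p* = (R−d)/(u−d) = 0.8367 and values discount at R = 1.36.
Expiry values: V(2,0)=25.0000, V(2,1)=0.0000, V(2,2)=0.0000
  t=1,j=0: stock 30.4000 → up 43.7760 (V=0.0000), down 28.8800 (V=25.0000). Price 3.0012; hedge Δ=-1.6783, bond B=54.0216.
  t=1,j=1: stock 46.0800 → up 66.3552 (V=0.0000), down 43.7760 (V=0.0000). Price 0.0000; hedge Δ=0.0000, bond B=0.0000.
  t=0,j=0: stock 32.0000 → up 46.0800 (V=0.0000), down 30.4000 (V=3.0012). Price 0.3603; hedge Δ=-0.1914, bond B=6.4852.
Verification: the root portfolio costs Δ(0,0)·S0 + B(0,0) = 0.3603, matching V0.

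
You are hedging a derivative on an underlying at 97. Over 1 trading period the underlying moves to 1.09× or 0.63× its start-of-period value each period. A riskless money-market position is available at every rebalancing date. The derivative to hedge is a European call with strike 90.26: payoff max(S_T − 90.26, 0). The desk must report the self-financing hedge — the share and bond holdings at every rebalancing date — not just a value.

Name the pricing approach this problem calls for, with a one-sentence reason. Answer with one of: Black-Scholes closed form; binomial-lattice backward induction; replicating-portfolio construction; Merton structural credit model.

Key observation: what is demanded is not a single number but the (Δ, B) position at each node of the 1.09/0.63 tree starting at 97; constructing those positions is the replicating-portfolio method.

framework: replicating-portfolio construction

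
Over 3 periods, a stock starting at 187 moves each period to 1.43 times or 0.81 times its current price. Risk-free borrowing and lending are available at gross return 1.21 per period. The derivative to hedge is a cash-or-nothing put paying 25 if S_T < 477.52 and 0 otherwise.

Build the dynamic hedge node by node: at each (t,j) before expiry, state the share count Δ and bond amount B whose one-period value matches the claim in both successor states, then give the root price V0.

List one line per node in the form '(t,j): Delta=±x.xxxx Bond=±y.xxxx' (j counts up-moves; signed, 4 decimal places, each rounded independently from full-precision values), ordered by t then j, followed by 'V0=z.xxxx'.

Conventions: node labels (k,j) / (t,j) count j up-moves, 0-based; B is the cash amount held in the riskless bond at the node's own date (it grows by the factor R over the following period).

Arbitrage-free pricing uses the up-move probability p* = (R−d)/(u−d) = 0.6452, discounting each step at R = 1.21.
Expiry values: V(3,0)=25.0000, V(3,1)=25.0000, V(3,2)=25.0000, V(3,3)=0.0000
Node (2,0) S=122.6907: V=(p*·25.0000+(1−p*)·25.0000)/1.21=20.6612; Δ=(25.0000−25.0000)/(175.4477−99.3795)=0.0000; B=V−Δ·S=20.6612
Node (2,1) S=216.6021: V=(p*·25.0000+(1−p*)·25.0000)/1.21=20.6612; Δ=(25.0000−25.0000)/(309.7410−175.4477)=0.0000; B=V−Δ·S=20.6612
Node (2,2) S=382.3963: V=(p*·0.0000+(1−p*)·25.0000)/1.21=7.3314; Δ=(0.0000−25.0000)/(546.8267−309.7410)=-0.1054; B=V−Δ·S=47.6540
Node (1,0) S=151.4700: V=(p*·20.6612+(1−p*)·20.6612)/1.21=17.0753; Δ=(20.6612−20.6612)/(216.6021−122.6907)=0.0000; B=V−Δ·S=17.0753
Node (1,1) S=267.4100: V=(p*·7.3314+(1−p*)·20.6612)/1.21=9.9680; Δ=(7.3314−20.6612)/(382.3963−216.6021)=-0.0804; B=V−Δ·S=31.4677
Node (0,0) S=187.0000: V=(p*·9.9680+(1−p*)·17.0753)/1.21=10.3223; Δ=(9.9680−17.0753)/(267.4100−151.4700)=-0.0613; B=V−Δ·S=21.7857
Sanity check at the root: Δ(0,0)·S0 + B(0,0) reproduces V0 = 10.3223.

(0,0): Delta=-0.0613 Bond=21.7857
(1,0): Delta=0.0000 Bond=17.0753
(1,1): Delta=-0.0804 Bond=31.4677
(2,0): Delta=0.0000 Bond=20.6612
(2,1): Delta=0.0000 Bond=20.6612
(2,2): Delta=-0.1054 Bond=47.6540
V0=10.3223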